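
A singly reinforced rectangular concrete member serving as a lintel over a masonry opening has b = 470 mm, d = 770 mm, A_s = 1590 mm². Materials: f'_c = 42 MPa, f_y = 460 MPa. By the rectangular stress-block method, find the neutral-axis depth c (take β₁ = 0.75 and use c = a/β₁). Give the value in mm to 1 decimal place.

c ≈ 58.1 mm

T = A_s f_y = 1590 × 460 = 731400 N = 731.4 kN.
Setting C = 0.85 f'_c a b equal to T: a = 731400/(0.85 × 42 × 470) = 43.590 mm.
With β₁ = 0.75, c = a/β₁ = 43.590/0.75 = 58.1 mm.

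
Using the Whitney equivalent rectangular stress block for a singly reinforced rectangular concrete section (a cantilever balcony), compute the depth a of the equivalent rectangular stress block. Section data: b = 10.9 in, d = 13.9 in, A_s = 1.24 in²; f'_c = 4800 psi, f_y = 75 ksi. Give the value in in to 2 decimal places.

a ≈ 2.09 in

T = A_s f_y = 1.24 × 75 = 93 kips.
a = T/(0.85 f'_c b) = 93/(0.85 × 4.8 × 10.9) = 2.09 in.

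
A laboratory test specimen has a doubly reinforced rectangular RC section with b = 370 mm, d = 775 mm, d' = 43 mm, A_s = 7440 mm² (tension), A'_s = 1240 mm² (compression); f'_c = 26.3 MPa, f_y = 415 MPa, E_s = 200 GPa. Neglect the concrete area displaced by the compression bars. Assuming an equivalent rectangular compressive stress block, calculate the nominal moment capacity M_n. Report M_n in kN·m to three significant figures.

Assume both tension and compression steel yield.
Net tension couple steel: A_s − A'_s = 6200 mm².
a = (A_s − A'_s) f_y / (0.85 f'_c b) = 2573000/(0.85 × 26.3 × 370) = 311.07 mm.
c = a/β₁ = 311.07/0.85 = 365.96 mm; ε'_s = 0.003(c − d')/c = 0.0026 ≥ f_y/E_s = 0.0021, so compression steel does yield.
M_n = (A_s − A'_s) f_y (d − a/2) + A'_s f_y (d − d') = [2573000 × (775 − 155.535) + 514600 × (775 − 43)] × 10⁻⁶ = 1593.88 + 376.69 = 1970.57 kN·m.

M_n ≈ 1970 kN·m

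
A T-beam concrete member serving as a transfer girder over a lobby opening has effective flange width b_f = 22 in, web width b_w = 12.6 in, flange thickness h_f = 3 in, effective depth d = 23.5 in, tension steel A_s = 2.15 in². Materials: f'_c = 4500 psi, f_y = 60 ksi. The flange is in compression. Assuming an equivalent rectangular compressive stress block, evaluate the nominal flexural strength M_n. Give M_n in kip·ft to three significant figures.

Tension: T = A_s f_y = 2.15 × 60 = 129 kips.
Try a within the flange: a = T/(0.85 f'_c b_f) = 129/(0.85 × 4.5 × 22) = 1.533 in.
Since a = 1.533 ≤ h_f = 3 in, the stress block lies entirely in the flange; analyse as a rectangular beam of width b_f.
M_n = T(d − a/2) = 129 × (23.5 − 0.7665) = 2932.6 kip·in.
M_n = 2932.6/12 = 244.38 kip·ft.

M_n ≈ 244 kip·ft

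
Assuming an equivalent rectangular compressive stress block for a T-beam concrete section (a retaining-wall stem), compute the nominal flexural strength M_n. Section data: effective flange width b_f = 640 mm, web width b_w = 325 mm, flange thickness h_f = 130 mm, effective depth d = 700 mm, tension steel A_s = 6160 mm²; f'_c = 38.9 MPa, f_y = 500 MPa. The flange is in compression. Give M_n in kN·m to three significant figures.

Tension: T = A_s f_y = 6160 × 500 = 3080000 N.
Try a within the flange: a = T/(0.85 f'_c b_f) = 3080000/(0.85 × 38.9 × 640) = 145.55 mm.
a = 145.55 > h_f = 130 mm: the block extends into the web. Split into flange-overhang and web parts.
C_f = 0.85 f'_c (b_f − b_w) h_f = 0.85 × 38.9 × (640 − 325) × 130 = 1354012 N.
Remaining web compression depth: a_w = (T − C_f)/(0.85 f'_c b_w) = (3080000 − 1354012)/(0.85 × 38.9 × 325) = 160.61 mm.
M_n = C_f(d − h_f/2) + (T − C_f)(d − a_w/2) = 1354012 × (700 − 65) + 1725988 × (700 − 80.305) = 859.80 + 1069.59 = 1929.39 × 10⁶ N·mm.
M_n = 1929.39 kN·m.

M_n ≈ 1930 kN·m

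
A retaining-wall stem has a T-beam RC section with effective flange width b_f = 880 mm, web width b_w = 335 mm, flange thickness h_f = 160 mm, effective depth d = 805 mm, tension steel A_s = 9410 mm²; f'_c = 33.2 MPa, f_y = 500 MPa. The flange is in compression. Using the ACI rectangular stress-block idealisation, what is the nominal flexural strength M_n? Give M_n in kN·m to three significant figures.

M_n ≈ 3320 kN·m

Tension: T = A_s f_y = 9410 × 500 = 4705000 N.
Try a within the flange: a = T/(0.85 f'_c b_f) = 4705000/(0.85 × 33.2 × 880) = 189.46 mm.
a = 189.46 > h_f = 160 mm: the block extends into the web. Split into flange-overhang and web parts.
C_f = 0.85 f'_c (b_f − b_w) h_f = 0.85 × 33.2 × (880 − 335) × 160 = 2460784 N.
Remaining web compression depth: a_w = (T − C_f)/(0.85 f'_c b_w) = (4705000 − 2460784)/(0.85 × 33.2 × 335) = 237.39 mm.
M_n = C_f(d − h_f/2) + (T − C_f)(d − a_w/2) = 2460784 × (805 − 80) + 2244216 × (805 − 118.695) = 1784.07 + 1540.22 = 3324.29 × 10⁶ N·mm.
M_n = 3324.29 kN·m.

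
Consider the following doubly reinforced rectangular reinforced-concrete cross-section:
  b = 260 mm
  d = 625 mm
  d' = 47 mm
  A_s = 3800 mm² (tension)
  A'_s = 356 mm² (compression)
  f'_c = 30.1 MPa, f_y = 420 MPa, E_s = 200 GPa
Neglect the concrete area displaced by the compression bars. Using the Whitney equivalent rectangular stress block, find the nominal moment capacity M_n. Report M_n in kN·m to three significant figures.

Assume both tension and compression steel yield.
Net tension couple steel: A_s − A'_s = 3444 mm².
a = (A_s − A'_s) f_y / (0.85 f'_c b) = 1446480/(0.85 × 30.1 × 260) = 217.45 mm.
c = a/β₁ = 217.45/0.835 = 260.42 mm; ε'_s = 0.003(c − d')/c = 0.0025 ≥ f_y/E_s = 0.0021, so compression steel does yield.
M_n = (A_s − A'_s) f_y (d − a/2) + A'_s f_y (d − d') = [1446480 × (625 − 108.725) + 149520 × (625 − 47)] × 10⁻⁶ = 746.78 + 86.42 = 833.20 kN·m.

M_n ≈ 833 kN·m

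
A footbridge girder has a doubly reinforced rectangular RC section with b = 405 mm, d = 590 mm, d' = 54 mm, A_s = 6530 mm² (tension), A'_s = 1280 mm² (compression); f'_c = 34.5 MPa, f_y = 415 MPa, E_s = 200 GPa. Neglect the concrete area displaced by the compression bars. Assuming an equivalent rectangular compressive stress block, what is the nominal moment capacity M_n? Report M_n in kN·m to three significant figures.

M_n ≈ 1370 kN·m

Assume both tension and compression steel yield.
Net tension couple steel: A_s − A'_s = 5250 mm².
a = (A_s − A'_s) f_y / (0.85 f'_c b) = 2178750/(0.85 × 34.5 × 405) = 183.45 mm.
c = a/β₁ = 183.45/0.804 = 228.17 mm; ε'_s = 0.003(c − d')/c = 0.0023 ≥ f_y/E_s = 0.0021, so compression steel does yield.
M_n = (A_s − A'_s) f_y (d − a/2) + A'_s f_y (d − d') = [2178750 × (590 − 91.725) + 531200 × (590 − 54)] × 10⁻⁶ = 1085.62 + 284.72 = 1370.34 kN·m.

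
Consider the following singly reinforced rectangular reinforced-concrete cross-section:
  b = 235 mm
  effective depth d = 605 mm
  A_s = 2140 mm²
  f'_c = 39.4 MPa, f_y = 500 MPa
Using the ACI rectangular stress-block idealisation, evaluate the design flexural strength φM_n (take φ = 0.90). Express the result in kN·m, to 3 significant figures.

φM_n ≈ 517 kN·m

T = A_s f_y = 2140 × 500 = 1070000 N = 1070 kN.
From C = T: a = T/(0.85 f'_c b) = 1070000/(0.85 × 39.4 × 235) = 135.96 mm.
M_n = T(d − a/2) = 1070 kN × (605 − 67.98) mm = 574.61 kN·m.
φM_n = 0.90 × 574.61 = 517.15 kN·m.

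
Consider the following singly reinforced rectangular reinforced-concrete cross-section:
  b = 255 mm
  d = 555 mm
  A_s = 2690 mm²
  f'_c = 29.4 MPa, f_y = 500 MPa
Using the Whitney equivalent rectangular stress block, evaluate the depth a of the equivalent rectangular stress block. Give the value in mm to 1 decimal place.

a ≈ 211.1 mm

T = A_s f_y = 2690 × 500 = 1345000 N = 1345 kN.
Setting C = 0.85 f'_c a b equal to T: a = 1345000/(0.85 × 29.4 × 255) = 211.1 mm.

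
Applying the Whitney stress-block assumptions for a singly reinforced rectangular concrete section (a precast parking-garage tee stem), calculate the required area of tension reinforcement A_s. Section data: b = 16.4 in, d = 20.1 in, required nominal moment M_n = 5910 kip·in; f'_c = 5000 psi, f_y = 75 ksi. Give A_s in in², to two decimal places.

A_s ≈ 4.45 in²

From M_n = 0.85 f'_c a b (d − a/2):
a = d − √(d² − 2M_n/(0.85 f'_c b)) = 20.1 − √(20.1² − 2 × 5910/(0.85 × 5 × 16.4)) = 4.789 in.
A_s = 0.85 f'_c a b / f_y = 0.85 × 5 × 4.789 × 16.4 / 75 = 4.451 in².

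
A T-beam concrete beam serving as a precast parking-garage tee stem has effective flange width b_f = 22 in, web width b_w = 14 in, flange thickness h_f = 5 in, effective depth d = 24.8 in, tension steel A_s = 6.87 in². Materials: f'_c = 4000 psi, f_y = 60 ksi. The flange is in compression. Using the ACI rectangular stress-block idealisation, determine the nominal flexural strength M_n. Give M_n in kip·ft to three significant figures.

M_n ≈ 757 kip·ft

Tension: T = A_s f_y = 6.87 × 60 = 412.2 kips.
Try a within the flange: a = T/(0.85 f'_c b_f) = 412.2/(0.85 × 4 × 22) = 5.511 in.
a = 5.511 > h_f = 5 in: the block extends into the web. Split into flange-overhang and web parts.
C_f = 0.85 f'_c (b_f − b_w) h_f = 0.85 × 4 × (22 − 14) × 5 = 136.0 kips.
Remaining web compression depth: a_w = (T − C_f)/(0.85 f'_c b_w) = (412.2 − 136.0)/(0.85 × 4 × 14) = 5.803 in.
M_n = C_f(d − h_f/2) + (T − C_f)(d − a_w/2) = 136.0 × (24.8 − 2.5) + 276.2 × (24.8 − 2.9015) = 3032.8 + 6048.4 = 9081.2 kip·in.
M_n = 9081.2/12 = 756.77 kip·ft.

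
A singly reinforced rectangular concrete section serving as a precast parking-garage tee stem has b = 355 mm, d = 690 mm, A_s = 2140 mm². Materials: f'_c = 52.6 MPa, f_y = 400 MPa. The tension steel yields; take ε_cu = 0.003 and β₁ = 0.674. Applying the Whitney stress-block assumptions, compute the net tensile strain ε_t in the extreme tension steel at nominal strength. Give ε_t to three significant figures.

a = A_s f_y/(0.85 f'_c b) = 53.93 mm.
β₁ = 0.674, so c = a/β₁ = 53.93/0.674 = 80.01 mm.
From the linear strain diagram with ε_cu = 0.003: ε_t = 0.003 (d − c)/c = 0.003 × (690 − 80.01)/80.01 = 0.0229.
Since ε_t ≥ 0.005, the section is tension-controlled.

ε_t ≈ 0.0229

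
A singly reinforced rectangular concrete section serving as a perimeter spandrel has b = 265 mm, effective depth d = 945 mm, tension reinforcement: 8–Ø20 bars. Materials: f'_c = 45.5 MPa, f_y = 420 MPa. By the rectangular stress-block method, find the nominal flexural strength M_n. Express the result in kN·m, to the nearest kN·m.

A_s = 8 × 314 = 2512 mm².
T = A_s f_y = 2512 × 420 = 1055040 N = 1055.04 kN.
From C = T: a = T/(0.85 f'_c b) = 1055040/(0.85 × 45.5 × 265) = 102.94 mm.
M_n = T(d − a/2) = 1055.04 kN × (945 − 51.47) mm = 942.71 kN·m.

M_n ≈ 943 kN·m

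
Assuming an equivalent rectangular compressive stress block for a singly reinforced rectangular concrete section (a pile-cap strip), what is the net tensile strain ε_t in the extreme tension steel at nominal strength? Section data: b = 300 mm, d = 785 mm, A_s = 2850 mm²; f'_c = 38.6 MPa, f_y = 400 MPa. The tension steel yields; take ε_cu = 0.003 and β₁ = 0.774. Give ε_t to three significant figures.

ε_t ≈ 0.0127

a = A_s f_y/(0.85 f'_c b) = 115.82 mm.
β₁ = 0.774, so c = a/β₁ = 115.82/0.774 = 149.64 mm.
From the linear strain diagram with ε_cu = 0.003: ε_t = 0.003 (d − c)/c = 0.003 × (785 − 149.64)/149.64 = 0.0127.
Since ε_t ≥ 0.005, the section is tension-controlled.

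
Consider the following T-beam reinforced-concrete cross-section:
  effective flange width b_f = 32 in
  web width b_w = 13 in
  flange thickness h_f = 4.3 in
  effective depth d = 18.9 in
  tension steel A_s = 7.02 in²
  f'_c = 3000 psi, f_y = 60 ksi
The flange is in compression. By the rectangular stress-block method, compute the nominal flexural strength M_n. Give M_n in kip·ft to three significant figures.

Tension: T = A_s f_y = 7.02 × 60 = 421.2 kips.
Try a within the flange: a = T/(0.85 f'_c b_f) = 421.2/(0.85 × 3 × 32) = 5.162 in.
a = 5.162 > h_f = 4.3 in: the block extends into the web. Split into flange-overhang and web parts.
C_f = 0.85 f'_c (b_f − b_w) h_f = 0.85 × 3 × (32 − 13) × 4.3 = 208.3 kips.
Remaining web compression depth: a_w = (T − C_f)/(0.85 f'_c b_w) = (421.2 − 208.3)/(0.85 × 3 × 13) = 6.422 in.
M_n = C_f(d − h_f/2) + (T − C_f)(d − a_w/2) = 208.3 × (18.9 − 2.15) + 212.9 × (18.9 − 3.211) = 3489.0 + 3340.2 = 6829.2 kip·in.
M_n = 6829.2/12 = 569.10 kip·ft.

M_n ≈ 569 kip·ft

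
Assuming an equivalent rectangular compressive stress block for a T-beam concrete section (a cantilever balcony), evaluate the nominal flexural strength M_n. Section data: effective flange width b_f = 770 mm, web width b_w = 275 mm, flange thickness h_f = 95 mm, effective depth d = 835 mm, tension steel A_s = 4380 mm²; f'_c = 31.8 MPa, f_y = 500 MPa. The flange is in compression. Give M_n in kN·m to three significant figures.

Tension: T = A_s f_y = 4380 × 500 = 2190000 N.
Try a within the flange: a = T/(0.85 f'_c b_f) = 2190000/(0.85 × 31.8 × 770) = 105.22 mm.
a = 105.22 > h_f = 95 mm: the block extends into the web. Split into flange-overhang and web parts.
C_f = 0.85 f'_c (b_f − b_w) h_f = 0.85 × 31.8 × (770 − 275) × 95 = 1271086 N.
Remaining web compression depth: a_w = (T − C_f)/(0.85 f'_c b_w) = (2190000 − 1271086)/(0.85 × 31.8 × 275) = 123.62 mm.
M_n = C_f(d − h_f/2) + (T − C_f)(d − a_w/2) = 1271086 × (835 − 47.5) + 918914 × (835 − 61.81) = 1000.98 + 710.50 = 1711.48 × 10⁶ N·mm.
M_n = 1711.48 kN·m.

M_n ≈ 1710 kN·m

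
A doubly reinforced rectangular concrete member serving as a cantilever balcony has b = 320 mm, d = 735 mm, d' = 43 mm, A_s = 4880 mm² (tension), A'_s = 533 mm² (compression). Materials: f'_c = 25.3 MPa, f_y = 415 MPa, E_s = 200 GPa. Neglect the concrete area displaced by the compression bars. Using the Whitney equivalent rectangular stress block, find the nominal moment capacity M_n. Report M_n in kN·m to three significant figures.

M_n ≈ 1240 kN·m

Assume both tension and compression steel yield.
Net tension couple steel: A_s − A'_s = 4347 mm².
a = (A_s − A'_s) f_y / (0.85 f'_c b) = 1804005/(0.85 × 25.3 × 320) = 262.15 mm.
c = a/β₁ = 262.15/0.85 = 308.41 mm; ε'_s = 0.003(c − d')/c = 0.0026 ≥ f_y/E_s = 0.0021, so compression steel does yield.
M_n = (A_s − A'_s) f_y (d − a/2) + A'_s f_y (d − d') = [1804005 × (735 − 131.075) + 221195 × (735 − 43)] × 10⁻⁶ = 1089.48 + 153.07 = 1242.55 kN·m.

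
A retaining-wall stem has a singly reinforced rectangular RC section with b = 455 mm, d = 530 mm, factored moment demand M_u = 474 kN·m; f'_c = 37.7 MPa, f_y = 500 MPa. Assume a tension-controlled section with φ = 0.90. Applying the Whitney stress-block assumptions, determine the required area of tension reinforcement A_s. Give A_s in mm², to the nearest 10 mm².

M_n = M_u/φ = 474/0.90 = 526.667 kN·m.
With M_n = 0.85 f'_c a b (d − a/2), solve the quadratic for a:
a = d − √(d² − 2M_n/(0.85 f'_c b)) = 530 − √(530² − 2 × 526.667×10⁶/(0.85 × 37.7 × 455)) = 73.21 mm.
A_s = 0.85 f'_c a b / f_y = 0.85 × 37.7 × 73.21 × 455 / 500 = 2134.9 mm².

A_s ≈ 2130 mm²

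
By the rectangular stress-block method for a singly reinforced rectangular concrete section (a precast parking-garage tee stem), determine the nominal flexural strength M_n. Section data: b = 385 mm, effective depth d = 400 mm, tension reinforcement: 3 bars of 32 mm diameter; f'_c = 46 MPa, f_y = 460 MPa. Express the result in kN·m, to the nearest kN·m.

A_s = 3 × 804 = 2412 mm².
T = A_s f_y = 2412 × 460 = 1109520 N = 1109.52 kN.
From C = T: a = T/(0.85 f'_c b) = 1109520/(0.85 × 46 × 385) = 73.71 mm.
M_n = T(d − a/2) = 1109.52 kN × (400 − 36.855) mm = 402.92 kN·m.

M_n ≈ 403 kN·m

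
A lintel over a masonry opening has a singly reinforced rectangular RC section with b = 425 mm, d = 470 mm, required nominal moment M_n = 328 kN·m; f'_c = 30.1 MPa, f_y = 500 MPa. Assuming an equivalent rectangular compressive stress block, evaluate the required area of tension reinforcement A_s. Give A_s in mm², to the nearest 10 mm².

With M_n = 0.85 f'_c a b (d − a/2), solve the quadratic for a:
a = d − √(d² − 2M_n/(0.85 f'_c b)) = 470 − √(470² − 2 × 328×10⁶/(0.85 × 30.1 × 425)) = 69.29 mm.
A_s = 0.85 f'_c a b / f_y = 0.85 × 30.1 × 69.29 × 425 / 500 = 1506.9 mm².

A_s ≈ 1510 mm²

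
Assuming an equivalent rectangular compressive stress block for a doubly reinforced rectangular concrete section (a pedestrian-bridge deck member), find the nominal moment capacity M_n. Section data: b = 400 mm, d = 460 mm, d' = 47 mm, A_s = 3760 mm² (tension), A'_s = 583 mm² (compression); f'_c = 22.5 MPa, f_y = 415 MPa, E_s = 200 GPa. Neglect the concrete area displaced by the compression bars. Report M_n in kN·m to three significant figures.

Assume both tension and compression steel yield.
Net tension couple steel: A_s − A'_s = 3177 mm².
a = (A_s − A'_s) f_y / (0.85 f'_c b) = 1318455/(0.85 × 22.5 × 400) = 172.35 mm.
c = a/β₁ = 172.35/0.85 = 202.76 mm; ε'_s = 0.003(c − d')/c = 0.0023 ≥ f_y/E_s = 0.0021, so compression steel does yield.
M_n = (A_s − A'_s) f_y (d − a/2) + A'_s f_y (d − d') = [1318455 × (460 − 86.175) + 241945 × (460 − 47)] × 10⁻⁶ = 492.87 + 99.92 = 592.79 kN·m.

M_n ≈ 593 kN·m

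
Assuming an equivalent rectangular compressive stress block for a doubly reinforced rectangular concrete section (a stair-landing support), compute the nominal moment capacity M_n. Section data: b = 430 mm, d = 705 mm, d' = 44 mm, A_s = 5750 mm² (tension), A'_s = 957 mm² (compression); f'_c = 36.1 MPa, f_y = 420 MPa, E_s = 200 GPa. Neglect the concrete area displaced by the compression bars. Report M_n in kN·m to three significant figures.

M_n ≈ 1530 kN·m

Assume both tension and compression steel yield.
Net tension couple steel: A_s − A'_s = 4793 mm².
a = (A_s − A'_s) f_y / (0.85 f'_c b) = 2013060/(0.85 × 36.1 × 430) = 152.57 mm.
c = a/β₁ = 152.57/0.792 = 192.64 mm; ε'_s = 0.003(c − d')/c = 0.0023 ≥ f_y/E_s = 0.0021, so compression steel does yield.
M_n = (A_s − A'_s) f_y (d − a/2) + A'_s f_y (d − d') = [2013060 × (705 − 76.285) + 401940 × (705 − 44)] × 10⁻⁶ = 1265.64 + 265.68 = 1531.32 kN·m.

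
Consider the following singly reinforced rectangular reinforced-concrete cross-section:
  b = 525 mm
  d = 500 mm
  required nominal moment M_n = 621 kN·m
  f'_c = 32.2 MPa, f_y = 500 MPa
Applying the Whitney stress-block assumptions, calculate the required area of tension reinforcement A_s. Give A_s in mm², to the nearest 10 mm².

With M_n = 0.85 f'_c a b (d − a/2), solve the quadratic for a:
a = d − √(d² − 2M_n/(0.85 f'_c b)) = 500 − √(500² − 2 × 621×10⁶/(0.85 × 32.2 × 525)) = 95.57 mm.
A_s = 0.85 f'_c a b / f_y = 0.85 × 32.2 × 95.57 × 525 / 500 = 2746.5 mm².

A_s ≈ 2750 mm²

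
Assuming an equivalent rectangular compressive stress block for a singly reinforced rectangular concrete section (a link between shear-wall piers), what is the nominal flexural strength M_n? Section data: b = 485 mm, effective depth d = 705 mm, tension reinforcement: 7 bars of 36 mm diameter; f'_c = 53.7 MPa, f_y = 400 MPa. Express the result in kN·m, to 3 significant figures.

M_n ≈ 1830 kN·m

A_s = 7 × 1018 = 7126 mm².
T = A_s f_y = 7126 × 400 = 2850400 N = 2850.4 kN.
From C = T: a = T/(0.85 f'_c b) = 2850400/(0.85 × 53.7 × 485) = 128.76 mm.
M_n = T(d − a/2) = 2850.4 kN × (705 − 64.38) mm = 1826.02 kN·m.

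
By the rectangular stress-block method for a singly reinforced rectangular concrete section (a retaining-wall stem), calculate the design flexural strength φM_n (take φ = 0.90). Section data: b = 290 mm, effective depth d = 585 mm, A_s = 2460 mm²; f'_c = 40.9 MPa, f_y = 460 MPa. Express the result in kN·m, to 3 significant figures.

T = A_s f_y = 2460 × 460 = 1131600 N = 1131.6 kN.
From C = T: a = T/(0.85 f'_c b) = 1131600/(0.85 × 40.9 × 290) = 112.24 mm.
M_n = T(d − a/2) = 1131.6 kN × (585 − 56.12) mm = 598.48 kN·m.
φM_n = 0.90 × 598.48 = 538.63 kN·m.

φM_n ≈ 539 kN·m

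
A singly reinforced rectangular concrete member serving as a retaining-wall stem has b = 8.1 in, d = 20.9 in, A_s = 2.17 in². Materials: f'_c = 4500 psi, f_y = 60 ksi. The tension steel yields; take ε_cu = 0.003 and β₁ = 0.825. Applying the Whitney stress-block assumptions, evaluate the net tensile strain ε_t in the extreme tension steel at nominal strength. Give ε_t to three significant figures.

a = A_s f_y/(0.85 f'_c b) = 4.202 in.
β₁ = 0.825, so c = a/β₁ = 4.202/0.825 = 5.093 in.
From the linear strain diagram with ε_cu = 0.003: ε_t = 0.003 (d − c)/c = 0.003 × (20.9 − 5.093)/5.093 = 0.00931.
Since ε_t ≥ 0.005, the section is tension-controlled.

ε_t ≈ 0.00931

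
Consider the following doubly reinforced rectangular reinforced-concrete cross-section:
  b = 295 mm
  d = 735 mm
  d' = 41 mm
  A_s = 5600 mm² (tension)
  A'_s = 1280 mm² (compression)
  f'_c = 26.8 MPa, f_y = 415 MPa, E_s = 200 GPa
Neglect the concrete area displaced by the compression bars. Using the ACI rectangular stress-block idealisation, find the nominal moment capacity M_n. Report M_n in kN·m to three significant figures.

Assume both tension and compression steel yield.
Net tension couple steel: A_s − A'_s = 4320 mm².
a = (A_s − A'_s) f_y / (0.85 f'_c b) = 1792800/(0.85 × 26.8 × 295) = 266.78 mm.
c = a/β₁ = 266.78/0.85 = 313.86 mm; ε'_s = 0.003(c − d')/c = 0.0026 ≥ f_y/E_s = 0.0021, so compression steel does yield.
M_n = (A_s − A'_s) f_y (d − a/2) + A'_s f_y (d − d') = [1792800 × (735 − 133.39) + 531200 × (735 − 41)] × 10⁻⁶ = 1078.57 + 368.65 = 1447.22 kN·m.

M_n ≈ 1450 kN·m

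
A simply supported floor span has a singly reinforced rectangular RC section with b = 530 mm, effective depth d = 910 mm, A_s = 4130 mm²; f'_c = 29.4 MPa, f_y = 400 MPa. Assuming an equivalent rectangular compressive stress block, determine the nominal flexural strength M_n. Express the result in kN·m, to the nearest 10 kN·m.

T = A_s f_y = 4130 × 400 = 1652000 N = 1652 kN.
From C = T: a = T/(0.85 f'_c b) = 1652000/(0.85 × 29.4 × 530) = 124.73 mm.
M_n = T(d − a/2) = 1652 kN × (910 − 62.365) mm = 1400.29 kN·m.

M_n ≈ 1400 kN·m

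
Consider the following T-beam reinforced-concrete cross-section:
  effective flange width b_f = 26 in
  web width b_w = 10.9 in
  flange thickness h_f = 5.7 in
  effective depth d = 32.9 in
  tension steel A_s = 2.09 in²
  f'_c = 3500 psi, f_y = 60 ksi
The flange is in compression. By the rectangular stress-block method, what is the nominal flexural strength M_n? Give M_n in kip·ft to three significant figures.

Tension: T = A_s f_y = 2.09 × 60 = 125.4 kips.
Try a within the flange: a = T/(0.85 f'_c b_f) = 125.4/(0.85 × 3.5 × 26) = 1.621 in.
Since a = 1.621 ≤ h_f = 5.7 in, the stress block lies entirely in the flange; analyse as a rectangular beam of width b_f.
M_n = T(d − a/2) = 125.4 × (32.9 − 0.8105) = 4024.0 kip·in.
M_n = 4024.0/12 = 335.33 kip·ft.

M_n ≈ 335 kip·ft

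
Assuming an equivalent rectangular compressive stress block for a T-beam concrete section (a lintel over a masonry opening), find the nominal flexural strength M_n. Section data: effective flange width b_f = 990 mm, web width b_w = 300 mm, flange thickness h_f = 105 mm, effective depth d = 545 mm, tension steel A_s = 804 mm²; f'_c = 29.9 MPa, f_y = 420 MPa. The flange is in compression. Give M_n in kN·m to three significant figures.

Tension: T = A_s f_y = 804 × 420 = 337680 N.
Try a within the flange: a = T/(0.85 f'_c b_f) = 337680/(0.85 × 29.9 × 990) = 13.42 mm.
Since a = 13.42 ≤ h_f = 105 mm, the stress block lies entirely in the flange; analyse as a rectangular beam of width b_f.
M_n = T(d − a/2) = 337680 × (545 − 6.71) = 181.77 × 10⁶ N·mm.
M_n = 181.77 kN·m.

M_n ≈ 182 kN·m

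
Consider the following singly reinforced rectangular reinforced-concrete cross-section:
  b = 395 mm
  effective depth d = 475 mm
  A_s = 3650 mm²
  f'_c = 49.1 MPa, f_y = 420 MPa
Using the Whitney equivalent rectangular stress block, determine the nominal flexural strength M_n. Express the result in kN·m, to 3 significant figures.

M_n ≈ 657 kN·m

T = A_s f_y = 3650 × 420 = 1533000 N = 1533 kN.
From C = T: a = T/(0.85 f'_c b) = 1533000/(0.85 × 49.1 × 395) = 92.99 mm.
M_n = T(d − a/2) = 1533 kN × (475 − 46.495) mm = 656.90 kN·m.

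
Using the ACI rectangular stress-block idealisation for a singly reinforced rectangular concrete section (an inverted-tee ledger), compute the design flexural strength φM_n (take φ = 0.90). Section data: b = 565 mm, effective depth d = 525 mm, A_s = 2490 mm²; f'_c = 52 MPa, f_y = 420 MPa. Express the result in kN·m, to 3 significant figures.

T = A_s f_y = 2490 × 420 = 1045800 N = 1045.8 kN.
From C = T: a = T/(0.85 f'_c b) = 1045800/(0.85 × 52 × 565) = 41.88 mm.
M_n = T(d − a/2) = 1045.8 kN × (525 − 20.94) mm = 527.15 kN·m.
φM_n = 0.90 × 527.15 = 474.44 kN·m.

φM_n ≈ 474 kN·m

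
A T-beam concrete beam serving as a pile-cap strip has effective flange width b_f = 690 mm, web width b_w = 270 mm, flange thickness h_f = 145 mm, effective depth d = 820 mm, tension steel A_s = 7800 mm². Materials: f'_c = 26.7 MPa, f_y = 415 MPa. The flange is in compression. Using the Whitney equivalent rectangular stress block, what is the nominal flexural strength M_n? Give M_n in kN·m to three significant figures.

Tension: T = A_s f_y = 7800 × 415 = 3237000 N.
Try a within the flange: a = T/(0.85 f'_c b_f) = 3237000/(0.85 × 26.7 × 690) = 206.71 mm.
a = 206.71 > h_f = 145 mm: the block extends into the web. Split into flange-overhang and web parts.
C_f = 0.85 f'_c (b_f − b_w) h_f = 0.85 × 26.7 × (690 − 270) × 145 = 1382126 N.
Remaining web compression depth: a_w = (T − C_f)/(0.85 f'_c b_w) = (3237000 − 1382126)/(0.85 × 26.7 × 270) = 302.71 mm.
M_n = C_f(d − h_f/2) + (T − C_f)(d − a_w/2) = 1382126 × (820 − 72.5) + 1854874 × (820 − 151.355) = 1033.14 + 1240.25 = 2273.39 × 10⁶ N·mm.
M_n = 2273.39 kN·m.

M_n ≈ 2270 kN·m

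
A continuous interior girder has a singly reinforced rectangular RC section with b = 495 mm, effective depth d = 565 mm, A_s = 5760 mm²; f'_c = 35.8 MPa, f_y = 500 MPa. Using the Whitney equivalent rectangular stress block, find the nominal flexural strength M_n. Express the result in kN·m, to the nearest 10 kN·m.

M_n ≈ 1350 kN·m

T = A_s f_y = 5760 × 500 = 2880000 N = 2880 kN.
From C = T: a = T/(0.85 f'_c b) = 2880000/(0.85 × 35.8 × 495) = 191.20 mm.
M_n = T(d − a/2) = 2880 kN × (565 − 95.6) mm = 1351.87 kN·m.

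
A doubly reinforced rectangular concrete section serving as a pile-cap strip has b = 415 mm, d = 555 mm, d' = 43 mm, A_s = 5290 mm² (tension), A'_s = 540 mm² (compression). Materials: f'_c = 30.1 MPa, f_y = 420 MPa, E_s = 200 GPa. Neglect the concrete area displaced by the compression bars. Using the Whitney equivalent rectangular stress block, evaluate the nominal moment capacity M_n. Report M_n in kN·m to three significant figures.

M_n ≈ 1040 kN·m

Assume both tension and compression steel yield.
Net tension couple steel: A_s − A'_s = 4750 mm².
a = (A_s − A'_s) f_y / (0.85 f'_c b) = 1995000/(0.85 × 30.1 × 415) = 187.89 mm.
c = a/β₁ = 187.89/0.835 = 225.02 mm; ε'_s = 0.003(c − d')/c = 0.0024 ≥ f_y/E_s = 0.0021, so compression steel does yield.
M_n = (A_s − A'_s) f_y (d − a/2) + A'_s f_y (d − d') = [1995000 × (555 − 93.945) + 226800 × (555 − 43)] × 10⁻⁶ = 919.80 + 116.12 = 1035.92 kN·m.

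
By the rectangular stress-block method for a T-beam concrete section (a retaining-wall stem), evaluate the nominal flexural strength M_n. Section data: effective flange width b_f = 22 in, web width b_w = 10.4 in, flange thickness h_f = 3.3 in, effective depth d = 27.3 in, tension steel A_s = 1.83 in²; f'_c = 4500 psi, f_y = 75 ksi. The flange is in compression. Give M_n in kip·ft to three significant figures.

M_n ≈ 303 kip·ft

Tension: T = A_s f_y = 1.83 × 75 = 137.25 kips.
Try a within the flange: a = T/(0.85 f'_c b_f) = 137.25/(0.85 × 4.5 × 22) = 1.631 in.
Since a = 1.631 ≤ h_f = 3.3 in, the stress block lies entirely in the flange; analyse as a rectangular beam of width b_f.
M_n = T(d − a/2) = 137.25 × (27.3 − 0.8155) = 3635.0 kip·in.
M_n = 3635.0/12 = 302.92 kip·ft.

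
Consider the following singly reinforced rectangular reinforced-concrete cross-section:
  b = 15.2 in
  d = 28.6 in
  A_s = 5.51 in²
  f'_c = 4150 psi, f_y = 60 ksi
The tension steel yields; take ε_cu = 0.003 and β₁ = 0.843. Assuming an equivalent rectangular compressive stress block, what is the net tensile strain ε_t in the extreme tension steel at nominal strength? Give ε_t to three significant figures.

a = A_s f_y/(0.85 f'_c b) = 6.166 in.
β₁ = 0.843, so c = a/β₁ = 6.166/0.843 = 7.314 in.
From the linear strain diagram with ε_cu = 0.003: ε_t = 0.003 (d − c)/c = 0.003 × (28.6 − 7.314)/7.314 = 0.00873.
Since ε_t ≥ 0.005, the section is tension-controlled.

ε_t ≈ 0.00873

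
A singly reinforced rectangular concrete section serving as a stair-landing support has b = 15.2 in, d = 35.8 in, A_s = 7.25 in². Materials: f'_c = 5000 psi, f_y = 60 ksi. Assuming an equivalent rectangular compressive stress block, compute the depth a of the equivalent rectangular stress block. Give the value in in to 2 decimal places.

a ≈ 6.73 in

T = A_s f_y = 7.25 × 60 = 435 kips.
a = T/(0.85 f'_c b) = 435/(0.85 × 5 × 15.2) = 6.73 in.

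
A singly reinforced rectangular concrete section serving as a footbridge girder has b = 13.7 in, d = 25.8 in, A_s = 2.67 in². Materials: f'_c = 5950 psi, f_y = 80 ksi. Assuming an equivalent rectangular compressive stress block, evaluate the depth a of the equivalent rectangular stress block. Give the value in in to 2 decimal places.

T = A_s f_y = 2.67 × 80 = 213.6 kips.
a = T/(0.85 f'_c b) = 213.6/(0.85 × 5.95 × 13.7) = 3.08 in.

a ≈ 3.08 in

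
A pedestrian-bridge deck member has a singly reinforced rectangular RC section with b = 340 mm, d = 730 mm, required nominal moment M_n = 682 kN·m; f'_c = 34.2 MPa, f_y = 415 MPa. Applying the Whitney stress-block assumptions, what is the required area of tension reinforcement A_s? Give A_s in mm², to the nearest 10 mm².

A_s ≈ 2420 mm²

With M_n = 0.85 f'_c a b (d − a/2), solve the quadratic for a:
a = d − √(d² − 2M_n/(0.85 f'_c b)) = 730 − √(730² − 2 × 682×10⁶/(0.85 × 34.2 × 340)) = 101.59 mm.
A_s = 0.85 f'_c a b / f_y = 0.85 × 34.2 × 101.59 × 340 / 415 = 2419.5 mm².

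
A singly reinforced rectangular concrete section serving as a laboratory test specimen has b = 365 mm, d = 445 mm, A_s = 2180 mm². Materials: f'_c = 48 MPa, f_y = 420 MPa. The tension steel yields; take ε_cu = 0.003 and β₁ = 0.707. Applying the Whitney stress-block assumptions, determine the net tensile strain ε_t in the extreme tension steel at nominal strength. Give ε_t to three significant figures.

a = A_s f_y/(0.85 f'_c b) = 61.48 mm.
β₁ = 0.707, so c = a/β₁ = 61.48/0.707 = 86.96 mm.
From the linear strain diagram with ε_cu = 0.003: ε_t = 0.003 (d − c)/c = 0.003 × (445 − 86.96)/86.96 = 0.0124.
Since ε_t ≥ 0.005, the section is tension-controlled.

ε_t ≈ 0.0124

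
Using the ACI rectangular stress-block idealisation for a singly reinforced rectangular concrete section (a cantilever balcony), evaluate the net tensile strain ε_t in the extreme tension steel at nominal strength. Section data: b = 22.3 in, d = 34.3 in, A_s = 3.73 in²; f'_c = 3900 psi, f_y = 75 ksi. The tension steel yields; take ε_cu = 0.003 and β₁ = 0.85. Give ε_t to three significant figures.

ε_t ≈ 0.0201

a = A_s f_y/(0.85 f'_c b) = 3.784 in.
β₁ = 0.85, so c = a/β₁ = 3.784/0.85 = 4.452 in.
From the linear strain diagram with ε_cu = 0.003: ε_t = 0.003 (d − c)/c = 0.003 × (34.3 − 4.452)/4.452 = 0.0201.
Since ε_t ≥ 0.005, the section is tension-controlled.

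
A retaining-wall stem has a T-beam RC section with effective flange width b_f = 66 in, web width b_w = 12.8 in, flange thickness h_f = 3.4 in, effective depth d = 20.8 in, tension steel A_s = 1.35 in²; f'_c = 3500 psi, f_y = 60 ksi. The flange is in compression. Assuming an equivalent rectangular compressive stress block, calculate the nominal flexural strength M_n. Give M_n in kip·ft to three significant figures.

Tension: T = A_s f_y = 1.35 × 60 = 81 kips.
Try a within the flange: a = T/(0.85 f'_c b_f) = 81/(0.85 × 3.5 × 66) = 0.413 in.
Since a = 0.413 ≤ h_f = 3.4 in, the stress block lies entirely in the flange; analyse as a rectangular beam of width b_f.
M_n = T(d − a/2) = 81 × (20.8 − 0.2065) = 1668.1 kip·in.
M_n = 1668.1/12 = 139.01 kip·ft.

M_n ≈ 139 kip·ft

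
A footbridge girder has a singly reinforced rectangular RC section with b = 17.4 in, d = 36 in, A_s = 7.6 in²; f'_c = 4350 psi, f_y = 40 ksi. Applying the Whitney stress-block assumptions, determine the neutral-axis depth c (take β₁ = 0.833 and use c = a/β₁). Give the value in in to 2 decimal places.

T = A_s f_y = 7.6 × 40 = 304 kips.
a = T/(0.85 f'_c b) = 304/(0.85 × 4.35 × 17.4) = 4.7252 in.
With β₁ = 0.833, c = a/β₁ = 4.7252/0.833 = 5.67 in.

c ≈ 5.67 in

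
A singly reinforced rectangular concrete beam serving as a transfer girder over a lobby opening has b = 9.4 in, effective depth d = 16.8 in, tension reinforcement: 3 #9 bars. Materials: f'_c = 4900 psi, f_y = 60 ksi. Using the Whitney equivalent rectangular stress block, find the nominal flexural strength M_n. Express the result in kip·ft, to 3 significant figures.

A_s = 3 × 1 = 3 in².
T = A_s f_y = 3 × 60 = 180 kips.
a = T/(0.85 f'_c b) = 180/(0.85 × 4.9 × 9.4) = 4.598 in.
M_n = T(d − a/2) = 180 × (16.8 − 2.299) = 2610.2 kip·in = 2610.2/12 = 217.52 kip·ft.

M_n ≈ 218 kip·ft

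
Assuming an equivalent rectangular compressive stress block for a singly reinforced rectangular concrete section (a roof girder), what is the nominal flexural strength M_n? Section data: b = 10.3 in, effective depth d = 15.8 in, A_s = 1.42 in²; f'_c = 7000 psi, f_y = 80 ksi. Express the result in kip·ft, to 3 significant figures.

M_n ≈ 141 kip·ft

T = A_s f_y = 1.42 × 80 = 113.6 kips.
a = T/(0.85 f'_c b) = 113.6/(0.85 × 7 × 10.3) = 1.854 in.
M_n = T(d − a/2) = 113.6 × (15.8 − 0.927) = 1689.6 kip·in = 1689.6/12 = 140.80 kip·ft.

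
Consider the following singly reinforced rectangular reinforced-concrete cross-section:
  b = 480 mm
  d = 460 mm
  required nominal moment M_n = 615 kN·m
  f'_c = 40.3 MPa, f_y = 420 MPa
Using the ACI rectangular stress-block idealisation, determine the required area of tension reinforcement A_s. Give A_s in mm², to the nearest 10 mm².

With M_n = 0.85 f'_c a b (d − a/2), solve the quadratic for a:
a = d − √(d² − 2M_n/(0.85 f'_c b)) = 460 − √(460² − 2 × 615×10⁶/(0.85 × 40.3 × 480)) = 90.14 mm.
A_s = 0.85 f'_c a b / f_y = 0.85 × 40.3 × 90.14 × 480 / 420 = 3528.9 mm².

A_s ≈ 3530 mm²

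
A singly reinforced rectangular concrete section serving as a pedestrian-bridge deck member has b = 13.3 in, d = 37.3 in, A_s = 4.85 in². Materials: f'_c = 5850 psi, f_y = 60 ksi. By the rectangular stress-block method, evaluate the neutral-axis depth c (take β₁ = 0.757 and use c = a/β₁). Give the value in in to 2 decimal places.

T = A_s f_y = 4.85 × 60 = 291 kips.
a = T/(0.85 f'_c b) = 291/(0.85 × 5.85 × 13.3) = 4.4001 in.
With β₁ = 0.757, c = a/β₁ = 4.4001/0.757 = 5.81 in.

c ≈ 5.81 in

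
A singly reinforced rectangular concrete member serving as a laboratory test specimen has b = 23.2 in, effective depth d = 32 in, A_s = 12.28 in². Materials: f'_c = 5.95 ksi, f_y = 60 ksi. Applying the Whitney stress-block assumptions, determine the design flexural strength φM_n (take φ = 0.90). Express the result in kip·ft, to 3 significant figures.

φM_n ≈ 1590 kip·ft

T = A_s f_y = 12.28 × 60 = 736.8 kips.
a = T/(0.85 f'_c b) = 736.8/(0.85 × 5.95 × 23.2) = 6.280 in.
M_n = T(d − a/2) = 736.8 × (32 − 3.14) = 21264.0 kip·in = 21264.0/12 = 1772.00 kip·ft.
φM_n = 0.90 × 1772.00 = 1594.80 kip·ft.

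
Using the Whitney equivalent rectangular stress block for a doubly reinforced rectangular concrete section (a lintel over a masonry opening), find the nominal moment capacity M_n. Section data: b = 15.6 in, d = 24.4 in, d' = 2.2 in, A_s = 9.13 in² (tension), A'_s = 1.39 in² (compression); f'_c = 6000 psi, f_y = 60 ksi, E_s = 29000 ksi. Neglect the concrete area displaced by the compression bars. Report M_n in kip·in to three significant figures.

Assume both steels yield.
a = (A_s − A'_s) f_y/(0.85 f'_c b) = (9.13 − 1.39) × 60/(0.85 × 6 × 15.6) = 5.837 in.
c = a/β₁ = 5.837/0.75 = 7.783 in; ε'_s = 0.003(c − d')/c = 0.0022 ≥ ε_y = 0.0021, so the compression steel yields.
M_n = (A_s − A'_s) f_y (d − a/2) + A'_s f_y (d − d') = 464.4 × (24.4 − 2.9185) + 83.4 × (24.4 − 2.2) = 9976.0 + 1851.5 = 11827.5 kip·in.

M_n ≈ 11800 kip·in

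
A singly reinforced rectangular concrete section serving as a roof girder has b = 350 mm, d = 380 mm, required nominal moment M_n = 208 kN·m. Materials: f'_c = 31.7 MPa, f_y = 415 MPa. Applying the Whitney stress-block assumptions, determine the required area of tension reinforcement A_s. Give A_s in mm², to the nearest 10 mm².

With M_n = 0.85 f'_c a b (d − a/2), solve the quadratic for a:
a = d − √(d² − 2M_n/(0.85 f'_c b)) = 380 − √(380² − 2 × 208×10⁶/(0.85 × 31.7 × 350)) = 63.32 mm.
A_s = 0.85 f'_c a b / f_y = 0.85 × 31.7 × 63.32 × 350 / 415 = 1438.9 mm².

A_s ≈ 1440 mm²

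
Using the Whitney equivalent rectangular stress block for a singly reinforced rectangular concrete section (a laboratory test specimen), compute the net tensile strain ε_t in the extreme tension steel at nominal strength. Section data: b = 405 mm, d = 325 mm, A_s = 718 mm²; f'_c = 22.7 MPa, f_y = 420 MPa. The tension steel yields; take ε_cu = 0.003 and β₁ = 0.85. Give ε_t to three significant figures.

a = A_s f_y/(0.85 f'_c b) = 38.59 mm.
β₁ = 0.85, so c = a/β₁ = 38.59/0.85 = 45.40 mm.
From the linear strain diagram with ε_cu = 0.003: ε_t = 0.003 (d − c)/c = 0.003 × (325 − 45.40)/45.40 = 0.0185.
Since ε_t ≥ 0.005, the section is tension-controlled.

ε_t ≈ 0.0185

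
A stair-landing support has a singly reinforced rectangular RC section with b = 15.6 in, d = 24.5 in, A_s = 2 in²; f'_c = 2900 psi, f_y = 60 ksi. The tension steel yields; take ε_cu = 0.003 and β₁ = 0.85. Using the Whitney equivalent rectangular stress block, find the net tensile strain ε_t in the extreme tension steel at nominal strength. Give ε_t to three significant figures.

ε_t ≈ 0.0170

a = A_s f_y/(0.85 f'_c b) = 3.121 in.
β₁ = 0.85, so c = a/β₁ = 3.121/0.85 = 3.672 in.
From the linear strain diagram with ε_cu = 0.003: ε_t = 0.003 (d − c)/c = 0.003 × (24.5 − 3.672)/3.672 = 0.0170.
Since ε_t ≥ 0.005, the section is tension-controlled.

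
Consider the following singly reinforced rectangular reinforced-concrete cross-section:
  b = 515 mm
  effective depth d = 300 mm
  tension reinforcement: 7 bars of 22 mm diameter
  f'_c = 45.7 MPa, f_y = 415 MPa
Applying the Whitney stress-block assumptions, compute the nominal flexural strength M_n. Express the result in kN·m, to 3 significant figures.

M_n ≈ 301 kN·m

A_s = 7 × 380 = 2660 mm².
T = A_s f_y = 2660 × 415 = 1103900 N = 1103.9 kN.
From C = T: a = T/(0.85 f'_c b) = 1103900/(0.85 × 45.7 × 515) = 55.18 mm.
M_n = T(d − a/2) = 1103.9 kN × (300 − 27.59) mm = 300.71 kN·m.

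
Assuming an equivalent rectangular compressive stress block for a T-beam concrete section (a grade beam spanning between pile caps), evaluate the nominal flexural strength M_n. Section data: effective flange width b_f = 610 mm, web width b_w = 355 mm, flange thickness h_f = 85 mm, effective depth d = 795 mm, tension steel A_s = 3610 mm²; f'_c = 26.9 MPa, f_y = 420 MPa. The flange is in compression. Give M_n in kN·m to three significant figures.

Tension: T = A_s f_y = 3610 × 420 = 1516200 N.
Try a within the flange: a = T/(0.85 f'_c b_f) = 1516200/(0.85 × 26.9 × 610) = 108.71 mm.
a = 108.71 > h_f = 85 mm: the block extends into the web. Split into flange-overhang and web parts.
C_f = 0.85 f'_c (b_f − b_w) h_f = 0.85 × 26.9 × (610 − 355) × 85 = 495599 N.
Remaining web compression depth: a_w = (T − C_f)/(0.85 f'_c b_w) = (1516200 − 495599)/(0.85 × 26.9 × 355) = 125.74 mm.
M_n = C_f(d − h_f/2) + (T − C_f)(d − a_w/2) = 495599 × (795 − 42.5) + 1020601 × (795 − 62.87) = 372.94 + 747.21 = 1120.15 × 10⁶ N·mm.
M_n = 1120.15 kN·m.

M_n ≈ 1120 kN·m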